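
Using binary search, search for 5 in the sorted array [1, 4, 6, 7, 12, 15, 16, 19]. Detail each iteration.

Binary search for 5 in [1, 4, 6, 7, 12, 15, 16, 19]:

lo=0, hi=7, mid=3, arr[mid]=7 -> 7 > 5, search left half
lo=0, hi=2, mid=1, arr[mid]=4 -> 4 < 5, search right half
lo=2, hi=2, mid=2, arr[mid]=6 -> 6 > 5, search left half
lo=2 > hi=1, target 5 not found

Binary search determines that 5 is not in the array after 3 comparisons. The search space was exhausted without finding the target.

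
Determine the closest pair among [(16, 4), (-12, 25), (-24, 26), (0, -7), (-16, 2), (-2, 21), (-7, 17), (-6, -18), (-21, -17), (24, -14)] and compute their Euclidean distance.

Computing all pairwise distances among 10 points:

d((16, 4), (-12, 25)) = 35.0
d((16, 4), (-24, 26)) = 45.6508
d((16, 4), (0, -7)) = 19.4165
d((16, 4), (-16, 2)) = 32.0624
d((16, 4), (-2, 21)) = 24.7588
d((16, 4), (-7, 17)) = 26.4197
d((16, 4), (-6, -18)) = 31.1127
d((16, 4), (-21, -17)) = 42.5441
d((16, 4), (24, -14)) = 19.6977
d((-12, 25), (-24, 26)) = 12.0416
d((-12, 25), (0, -7)) = 34.176
d((-12, 25), (-16, 2)) = 23.3452
d((-12, 25), (-2, 21)) = 10.7703
d((-12, 25), (-7, 17)) = 9.434
d((-12, 25), (-6, -18)) = 43.4166
d((-12, 25), (-21, -17)) = 42.9535
d((-12, 25), (24, -14)) = 53.0754
d((-24, 26), (0, -7)) = 40.8044
d((-24, 26), (-16, 2)) = 25.2982
d((-24, 26), (-2, 21)) = 22.561
d((-24, 26), (-7, 17)) = 19.2354
d((-24, 26), (-6, -18)) = 47.5395
d((-24, 26), (-21, -17)) = 43.1045
d((-24, 26), (24, -14)) = 62.482
d((0, -7), (-16, 2)) = 18.3576
d((0, -7), (-2, 21)) = 28.0713
d((0, -7), (-7, 17)) = 25.0
d((0, -7), (-6, -18)) = 12.53
d((0, -7), (-21, -17)) = 23.2594
d((0, -7), (24, -14)) = 25.0
d((-16, 2), (-2, 21)) = 23.6008
d((-16, 2), (-7, 17)) = 17.4929
d((-16, 2), (-6, -18)) = 22.3607
d((-16, 2), (-21, -17)) = 19.6469
d((-16, 2), (24, -14)) = 43.0813
d((-2, 21), (-7, 17)) = 6.4031 <-- minimum
d((-2, 21), (-6, -18)) = 39.2046
d((-2, 21), (-21, -17)) = 42.4853
d((-2, 21), (24, -14)) = 43.6005
d((-7, 17), (-6, -18)) = 35.0143
d((-7, 17), (-21, -17)) = 36.7696
d((-7, 17), (24, -14)) = 43.8406
d((-6, -18), (-21, -17)) = 15.0333
d((-6, -18), (24, -14)) = 30.2655
d((-21, -17), (24, -14)) = 45.0999

Closest pair: (-2, 21) and (-7, 17) with distance 6.4031

The closest pair is (-2, 21) and (-7, 17) with Euclidean distance 6.4031. For 10 points, brute-force pairwise comparison is shown above. For large n, the divide-and-conquer algorithm (sort by x, recurse on halves, check the dividing strip) achieves O(n log n).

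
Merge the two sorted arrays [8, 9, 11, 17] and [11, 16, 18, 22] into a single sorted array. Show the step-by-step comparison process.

Merging process:

Compare 8 vs 11: take 8 from left. Merged: [8]
Compare 9 vs 11: take 9 from left. Merged: [8, 9]
Compare 11 vs 11: take 11 from left. Merged: [8, 9, 11]
Compare 17 vs 11: take 11 from right. Merged: [8, 9, 11, 11]
Compare 17 vs 16: take 16 from right. Merged: [8, 9, 11, 11, 16]
Compare 17 vs 18: take 17 from left. Merged: [8, 9, 11, 11, 16, 17]
Append remaining from right: [18, 22]. Merged: [8, 9, 11, 11, 16, 17, 18, 22]

Final merged array: [8, 9, 11, 11, 16, 17, 18, 22]
Total comparisons: 6

The merged array is [8, 9, 11, 11, 16, 17, 18, 22], requiring 6 comparisons. The merge step runs in O(n) time where n is the total number of elements.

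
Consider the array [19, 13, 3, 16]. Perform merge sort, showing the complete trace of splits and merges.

Merge sort trace:

Split: [19, 13, 3, 16] -> [19, 13] and [3, 16]
  Split: [19, 13] -> [19] and [13]
  Merge: [19] + [13] -> [13, 19]
  Split: [3, 16] -> [3] and [16]
  Merge: [3] + [16] -> [3, 16]
Merge: [13, 19] + [3, 16] -> [3, 13, 16, 19]

Final sorted array: [3, 13, 16, 19]

The merge sort proceeds by recursively splitting the array and merging sorted halves.
After all merges, the sorted array is [3, 13, 16, 19].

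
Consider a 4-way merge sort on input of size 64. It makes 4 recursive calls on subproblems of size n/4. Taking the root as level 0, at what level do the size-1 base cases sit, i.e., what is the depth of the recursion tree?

For divide and conquer with division factor 4:

Problem sizes at each level:
Level 0: 64
Level 1: 16
Level 2: 4
Level 3: 1

The root is level 0 and the size-1 base case is level 3 (the tree spans levels 0 through 3, i.e. 4 levels counting the root), so the depth is the number of divisions: log_4(64) = 3

The recursion tree depth is log_4(64) = 3. At each level, the problem size is divided by 4, so it takes 3 divisions to reduce to a base case of size 1. The algorithm makes 4 recursive calls at each level.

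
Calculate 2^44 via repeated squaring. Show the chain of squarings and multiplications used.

Computing 2^44 by squaring (build up from 2^1; each line after the first costs one multiplication):

2^1 = 2
2^2 = (2^1)^2 = 2^2 = 4
2^4 = (2^2)^2 = 4^2 = 16
2^5 = 2 * 2^4 = 2 * 16 = 32
2^10 = (2^5)^2 = 32^2 = 1024
2^11 = 2 * 2^10 = 2 * 1024 = 2048
2^22 = (2^11)^2 = 2048^2 = 4194304
2^44 = (2^22)^2 = 4194304^2 = 17592186044416

Result: 17592186044416
Multiplications needed: 7 (7 lines after 2^1)

2^44 = 17592186044416. Using exponentiation by squaring, this requires 7 multiplications. The key idea: if the exponent is even, square the half-power; if odd, multiply by the base once.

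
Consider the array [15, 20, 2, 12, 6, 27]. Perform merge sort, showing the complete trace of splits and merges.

Merge sort trace:

Split: [15, 20, 2, 12, 6, 27] -> [15, 20, 2] and [12, 6, 27]
  Split: [15, 20, 2] -> [15] and [20, 2]
    Split: [20, 2] -> [20] and [2]
    Merge: [20] + [2] -> [2, 20]
  Merge: [15] + [2, 20] -> [2, 15, 20]
  Split: [12, 6, 27] -> [12] and [6, 27]
    Split: [6, 27] -> [6] and [27]
    Merge: [6] + [27] -> [6, 27]
  Merge: [12] + [6, 27] -> [6, 12, 27]
Merge: [2, 15, 20] + [6, 12, 27] -> [2, 6, 12, 15, 20, 27]

Final sorted array: [2, 6, 12, 15, 20, 27]

The merge sort proceeds by recursively splitting the array and merging sorted halves.
After all merges, the sorted array is [2, 6, 12, 15, 20, 27].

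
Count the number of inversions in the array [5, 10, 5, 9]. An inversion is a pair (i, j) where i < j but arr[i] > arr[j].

Finding inversions in [5, 10, 5, 9]:

(1, 2): arr[1]=10 > arr[2]=5
(1, 3): arr[1]=10 > arr[3]=9

Total inversions: 2

The array has 2 inversion(s): (1,2), (1,3). Each pair (i,j) satisfies i < j and arr[i] > arr[j].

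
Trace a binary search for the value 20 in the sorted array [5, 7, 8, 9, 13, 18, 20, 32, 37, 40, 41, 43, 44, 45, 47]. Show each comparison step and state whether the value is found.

Binary search for 20 in [5, 7, 8, 9, 13, 18, 20, 32, 37, 40, 41, 43, 44, 45, 47]:

lo=0, hi=14, mid=7, arr[mid]=32 -> 32 > 20, search left half
lo=0, hi=6, mid=3, arr[mid]=9 -> 9 < 20, search right half
lo=4, hi=6, mid=5, arr[mid]=18 -> 18 < 20, search right half
lo=6, hi=6, mid=6, arr[mid]=20 -> Found target at index 6!

Binary search finds 20 at index 6 after 4 comparisons. The search repeatedly halves the search space by comparing with the middle element.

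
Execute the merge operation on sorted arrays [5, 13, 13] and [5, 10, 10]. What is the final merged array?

Merging process:

Compare 5 vs 5: take 5 from left. Merged: [5]
Compare 13 vs 5: take 5 from right. Merged: [5, 5]
Compare 13 vs 10: take 10 from right. Merged: [5, 5, 10]
Compare 13 vs 10: take 10 from right. Merged: [5, 5, 10, 10]
Append remaining from left: [13, 13]. Merged: [5, 5, 10, 10, 13, 13]

Final merged array: [5, 5, 10, 10, 13, 13]
Total comparisons: 4

The merged array is [5, 5, 10, 10, 13, 13], requiring 4 comparisons. The merge step runs in O(n) time where n is the total number of elements.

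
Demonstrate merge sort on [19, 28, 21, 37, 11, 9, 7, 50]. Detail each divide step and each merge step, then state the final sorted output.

Merge sort trace:

Split: [19, 28, 21, 37, 11, 9, 7, 50] -> [19, 28, 21, 37] and [11, 9, 7, 50]
  Split: [19, 28, 21, 37] -> [19, 28] and [21, 37]
    Split: [19, 28] -> [19] and [28]
    Merge: [19] + [28] -> [19, 28]
    Split: [21, 37] -> [21] and [37]
    Merge: [21] + [37] -> [21, 37]
  Merge: [19, 28] + [21, 37] -> [19, 21, 28, 37]
  Split: [11, 9, 7, 50] -> [11, 9] and [7, 50]
    Split: [11, 9] -> [11] and [9]
    Merge: [11] + [9] -> [9, 11]
    Split: [7, 50] -> [7] and [50]
    Merge: [7] + [50] -> [7, 50]
  Merge: [9, 11] + [7, 50] -> [7, 9, 11, 50]
Merge: [19, 21, 28, 37] + [7, 9, 11, 50] -> [7, 9, 11, 19, 21, 28, 37, 50]

Final sorted array: [7, 9, 11, 19, 21, 28, 37, 50]

The merge sort proceeds by recursively splitting the array and merging sorted halves.
After all merges, the sorted array is [7, 9, 11, 19, 21, 28, 37, 50].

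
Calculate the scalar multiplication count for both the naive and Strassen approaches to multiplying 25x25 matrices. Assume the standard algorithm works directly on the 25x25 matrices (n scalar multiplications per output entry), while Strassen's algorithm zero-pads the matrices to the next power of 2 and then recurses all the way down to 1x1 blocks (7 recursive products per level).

Matrix multiplication for 25x25 matrices:

Strassen's algorithm requires power-of-2 dimensions. Pad 25x25 to 32x32 (next power of 2).

Standard algorithm: 25^3 = 15625 multiplications
Strassen's algorithm: 7^(log2(32)) = 7^5 = 16807 multiplications
Difference: 15625 - 16807 = -1182 (Strassen uses MORE here due to padding overhead — for small or just-over-power-of-2 n, padding can outweigh the per-level savings)

Standard: 15625 multiplications (25^3). Strassen: 16807 multiplications (7^5, after padding to 32x32). Strassen reduces 8 recursive multiplications to 7 at each level.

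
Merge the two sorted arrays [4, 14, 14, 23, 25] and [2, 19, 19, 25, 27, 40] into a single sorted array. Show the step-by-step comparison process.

Merging process:

Compare 4 vs 2: take 2 from right. Merged: [2]
Compare 4 vs 19: take 4 from left. Merged: [2, 4]
Compare 14 vs 19: take 14 from left. Merged: [2, 4, 14]
Compare 14 vs 19: take 14 from left. Merged: [2, 4, 14, 14]
Compare 23 vs 19: take 19 from right. Merged: [2, 4, 14, 14, 19]
Compare 23 vs 19: take 19 from right. Merged: [2, 4, 14, 14, 19, 19]
Compare 23 vs 25: take 23 from left. Merged: [2, 4, 14, 14, 19, 19, 23]
Compare 25 vs 25: take 25 from left. Merged: [2, 4, 14, 14, 19, 19, 23, 25]
Append remaining from right: [25, 27, 40]. Merged: [2, 4, 14, 14, 19, 19, 23, 25, 25, 27, 40]

Final merged array: [2, 4, 14, 14, 19, 19, 23, 25, 25, 27, 40]
Total comparisons: 8

The merged array is [2, 4, 14, 14, 19, 19, 23, 25, 25, 27, 40], requiring 8 comparisons. The merge step runs in O(n) time where n is the total number of elements.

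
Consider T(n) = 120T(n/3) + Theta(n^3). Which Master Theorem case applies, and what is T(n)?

Master Theorem for T(n) = 120T(n/3) + O(n^3):

a = 120, b = 3, c = 3
log_b(a) = log_3(120) = 4.3578

Case 1: c = 3 < log_3(120) = 4.3578
T(n) = O(n^(log_3 120))

For T(n) = 120T(n/3) + O(n^3): log_3(120) = 4.3578. This is Case 1 of the Master Theorem (c < log_b(a), work dominated by leaves), giving O(n^(log_3 120)).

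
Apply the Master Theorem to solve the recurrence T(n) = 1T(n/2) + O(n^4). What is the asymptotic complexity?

Master Theorem for T(n) = 1T(n/2) + O(n^4):

a = 1, b = 2, c = 4
log_b(a) = log_2(1) = 0.0000

Case 3: c = 4 > log_2(1) = 0.0000
T(n) = O(n^4) = O(n^4)

For T(n) = 1T(n/2) + O(n^4): log_2(1) = 0.0000. This is Case 3 of the Master Theorem (c > log_b(a), work dominated by root), giving O(n^4).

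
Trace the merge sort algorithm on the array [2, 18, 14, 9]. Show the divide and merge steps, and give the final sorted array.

Merge sort trace:

Split: [2, 18, 14, 9] -> [2, 18] and [14, 9]
  Split: [2, 18] -> [2] and [18]
  Merge: [2] + [18] -> [2, 18]
  Split: [14, 9] -> [14] and [9]
  Merge: [14] + [9] -> [9, 14]
Merge: [2, 18] + [9, 14] -> [2, 9, 14, 18]

Final sorted array: [2, 9, 14, 18]

The merge sort proceeds by recursively splitting the array and merging sorted halves.
After all merges, the sorted array is [2, 9, 14, 18].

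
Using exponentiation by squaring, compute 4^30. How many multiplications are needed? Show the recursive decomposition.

Computing 4^30 by squaring (build up from 4^1; each line after the first costs one multiplication):

4^1 = 4
4^2 = (4^1)^2 = 4^2 = 16
4^3 = 4 * 4^2 = 4 * 16 = 64
4^6 = (4^3)^2 = 64^2 = 4096
4^7 = 4 * 4^6 = 4 * 4096 = 16384
4^14 = (4^7)^2 = 16384^2 = 268435456
4^15 = 4 * 4^14 = 4 * 268435456 = 1073741824
4^30 = (4^15)^2 = 1073741824^2 = 1152921504606846976

Result: 1152921504606846976
Multiplications needed: 7 (7 lines after 4^1)

4^30 = 1152921504606846976. Using exponentiation by squaring, this requires 7 multiplications. The key idea: if the exponent is even, square the half-power; if odd, multiply by the base once.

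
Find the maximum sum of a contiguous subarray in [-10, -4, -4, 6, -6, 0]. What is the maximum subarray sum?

Using Kadane's algorithm on [-10, -4, -4, 6, -6, 0]:

Scanning through the array:
Position 1 (value -4): max_ending_here = -4, max_so_far = -4
Position 2 (value -4): max_ending_here = -4, max_so_far = -4
Position 3 (value 6): max_ending_here = 6, max_so_far = 6
Position 4 (value -6): max_ending_here = 0, max_so_far = 6
Position 5 (value 0): max_ending_here = 0, max_so_far = 6

Maximum subarray: [6]
Maximum sum: 6

The maximum subarray is [6] with sum 6. This subarray runs from index 3 to index 3.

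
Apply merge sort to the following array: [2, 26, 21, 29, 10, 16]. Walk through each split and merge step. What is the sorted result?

Merge sort trace:

Split: [2, 26, 21, 29, 10, 16] -> [2, 26, 21] and [29, 10, 16]
  Split: [2, 26, 21] -> [2] and [26, 21]
    Split: [26, 21] -> [26] and [21]
    Merge: [26] + [21] -> [21, 26]
  Merge: [2] + [21, 26] -> [2, 21, 26]
  Split: [29, 10, 16] -> [29] and [10, 16]
    Split: [10, 16] -> [10] and [16]
    Merge: [10] + [16] -> [10, 16]
  Merge: [29] + [10, 16] -> [10, 16, 29]
Merge: [2, 21, 26] + [10, 16, 29] -> [2, 10, 16, 21, 26, 29]

Final sorted array: [2, 10, 16, 21, 26, 29]

The merge sort proceeds by recursively splitting the array and merging sorted halves.
After all merges, the sorted array is [2, 10, 16, 21, 26, 29].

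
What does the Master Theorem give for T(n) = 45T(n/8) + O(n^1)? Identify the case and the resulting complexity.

Master Theorem for T(n) = 45T(n/8) + O(n^1):

a = 45, b = 8, c = 1
log_b(a) = log_8(45) = 1.8306

Case 1: c = 1 < log_8(45) = 1.8306
T(n) = O(n^(log_8 45))

For T(n) = 45T(n/8) + O(n^1): log_8(45) = 1.8306. This is Case 1 of the Master Theorem (c < log_b(a), work dominated by leaves), giving O(n^(log_8 45)).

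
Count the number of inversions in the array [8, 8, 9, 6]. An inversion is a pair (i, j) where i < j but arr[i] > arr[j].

Finding inversions in [8, 8, 9, 6]:

(0, 3): arr[0]=8 > arr[3]=6
(1, 3): arr[1]=8 > arr[3]=6
(2, 3): arr[2]=9 > arr[3]=6

Total inversions: 3

The array has 3 inversion(s): (0,3), (1,3), (2,3). Each pair (i,j) satisfies i < j and arr[i] > arr[j].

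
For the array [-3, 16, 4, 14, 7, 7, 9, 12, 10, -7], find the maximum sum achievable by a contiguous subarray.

Using Kadane's algorithm on [-3, 16, 4, 14, 7, 7, 9, 12, 10, -7]:

Scanning through the array:
Position 1 (value 16): max_ending_here = 16, max_so_far = 16
Position 2 (value 4): max_ending_here = 20, max_so_far = 20
Position 3 (value 14): max_ending_here = 34, max_so_far = 34
Position 4 (value 7): max_ending_here = 41, max_so_far = 41
Position 5 (value 7): max_ending_here = 48, max_so_far = 48
Position 6 (value 9): max_ending_here = 57, max_so_far = 57
Position 7 (value 12): max_ending_here = 69, max_so_far = 69
Position 8 (value 10): max_ending_here = 79, max_so_far = 79
Position 9 (value -7): max_ending_here = 72, max_so_far = 79

Maximum subarray: [16, 4, 14, 7, 7, 9, 12, 10]
Maximum sum: 79

The maximum subarray is [16, 4, 14, 7, 7, 9, 12, 10] with sum 79. This subarray runs from index 1 to index 8.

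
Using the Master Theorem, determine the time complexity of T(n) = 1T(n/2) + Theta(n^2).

Master Theorem for T(n) = 1T(n/2) + O(n^2):

a = 1, b = 2, c = 2
log_b(a) = log_2(1) = 0.0000

Case 3: c = 2 > log_2(1) = 0.0000
T(n) = O(n^2) = O(n^2)

For T(n) = 1T(n/2) + O(n^2): log_2(1) = 0.0000. This is Case 3 of the Master Theorem (c > log_b(a), work dominated by root), giving O(n^2).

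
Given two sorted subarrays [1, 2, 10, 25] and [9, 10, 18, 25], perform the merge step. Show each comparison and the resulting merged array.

Merging process:

Compare 1 vs 9: take 1 from left. Merged: [1]
Compare 2 vs 9: take 2 from left. Merged: [1, 2]
Compare 10 vs 9: take 9 from right. Merged: [1, 2, 9]
Compare 10 vs 10: take 10 from left. Merged: [1, 2, 9, 10]
Compare 25 vs 10: take 10 from right. Merged: [1, 2, 9, 10, 10]
Compare 25 vs 18: take 18 from right. Merged: [1, 2, 9, 10, 10, 18]
Compare 25 vs 25: take 25 from left. Merged: [1, 2, 9, 10, 10, 18, 25]
Append remaining from right: [25]. Merged: [1, 2, 9, 10, 10, 18, 25, 25]

Final merged array: [1, 2, 9, 10, 10, 18, 25, 25]
Total comparisons: 7

The merged array is [1, 2, 9, 10, 10, 18, 25, 25], requiring 7 comparisons. The merge step runs in O(n) time where n is the total number of elements.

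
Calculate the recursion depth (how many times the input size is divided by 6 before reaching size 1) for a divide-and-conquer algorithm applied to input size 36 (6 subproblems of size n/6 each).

For divide and conquer with division factor 6:

Problem sizes at each level:
Level 0: 36
Level 1: 6
Level 2: 1

The root is level 0 and the size-1 base case is level 2 (the tree spans levels 0 through 2, i.e. 3 levels counting the root), so the depth is the number of divisions: log_6(36) = 2

The recursion tree depth is log_6(36) = 2. At each level, the problem size is divided by 6, so it takes 2 divisions to reduce to a base case of size 1. The algorithm makes 6 recursive calls at each level.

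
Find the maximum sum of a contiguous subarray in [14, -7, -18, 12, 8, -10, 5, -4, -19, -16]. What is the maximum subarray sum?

Using Kadane's algorithm on [14, -7, -18, 12, 8, -10, 5, -4, -19, -16]:

Scanning through the array:
Position 1 (value -7): max_ending_here = 7, max_so_far = 14
Position 2 (value -18): max_ending_here = -11, max_so_far = 14
Position 3 (value 12): max_ending_here = 12, max_so_far = 14
Position 4 (value 8): max_ending_here = 20, max_so_far = 20
Position 5 (value -10): max_ending_here = 10, max_so_far = 20
Position 6 (value 5): max_ending_here = 15, max_so_far = 20
Position 7 (value -4): max_ending_here = 11, max_so_far = 20
Position 8 (value -19): max_ending_here = -8, max_so_far = 20
Position 9 (value -16): max_ending_here = -16, max_so_far = 20

Maximum subarray: [12, 8]
Maximum sum: 20

The maximum subarray is [12, 8] with sum 20. This subarray runs from index 3 to index 4.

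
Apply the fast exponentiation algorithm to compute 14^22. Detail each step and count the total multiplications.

Computing 14^22 by squaring (build up from 14^1; each line after the first costs one multiplication):

14^1 = 14
14^2 = (14^1)^2 = 14^2 = 196
14^4 = (14^2)^2 = 196^2 = 38416
14^5 = 14 * 14^4 = 14 * 38416 = 537824
14^10 = (14^5)^2 = 537824^2 = 289254654976
14^11 = 14 * 14^10 = 14 * 289254654976 = 4049565169664
14^22 = (14^11)^2 = 4049565169664^2 = 16398978063355821105872896

Result: 16398978063355821105872896
Multiplications needed: 6 (6 lines after 14^1)

14^22 = 16398978063355821105872896. Using exponentiation by squaring, this requires 6 multiplications. The key idea: if the exponent is even, square the half-power; if odd, multiply by the base once.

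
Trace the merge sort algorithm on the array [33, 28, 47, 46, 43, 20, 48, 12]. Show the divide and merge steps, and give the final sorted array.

Merge sort trace:

Split: [33, 28, 47, 46, 43, 20, 48, 12] -> [33, 28, 47, 46] and [43, 20, 48, 12]
  Split: [33, 28, 47, 46] -> [33, 28] and [47, 46]
    Split: [33, 28] -> [33] and [28]
    Merge: [33] + [28] -> [28, 33]
    Split: [47, 46] -> [47] and [46]
    Merge: [47] + [46] -> [46, 47]
  Merge: [28, 33] + [46, 47] -> [28, 33, 46, 47]
  Split: [43, 20, 48, 12] -> [43, 20] and [48, 12]
    Split: [43, 20] -> [43] and [20]
    Merge: [43] + [20] -> [20, 43]
    Split: [48, 12] -> [48] and [12]
    Merge: [48] + [12] -> [12, 48]
  Merge: [20, 43] + [12, 48] -> [12, 20, 43, 48]
Merge: [28, 33, 46, 47] + [12, 20, 43, 48] -> [12, 20, 28, 33, 43, 46, 47, 48]

Final sorted array: [12, 20, 28, 33, 43, 46, 47, 48]

The merge sort proceeds by recursively splitting the array and merging sorted halves.
After all merges, the sorted array is [12, 20, 28, 33, 43, 46, 47, 48].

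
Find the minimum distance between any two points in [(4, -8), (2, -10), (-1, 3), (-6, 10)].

Computing all pairwise distances among 4 points:

d((4, -8), (2, -10)) = 2.8284 <-- minimum
d((4, -8), (-1, 3)) = 12.083
d((4, -8), (-6, 10)) = 20.5913
d((2, -10), (-1, 3)) = 13.3417
d((2, -10), (-6, 10)) = 21.5407
d((-1, 3), (-6, 10)) = 8.6023

Closest pair: (4, -8) and (2, -10) with distance 2.8284

The closest pair is (4, -8) and (2, -10) with Euclidean distance 2.8284. For 4 points, brute-force pairwise comparison is shown above. For large n, the divide-and-conquer algorithm (sort by x, recurse on halves, check the dividing strip) achieves O(n log n).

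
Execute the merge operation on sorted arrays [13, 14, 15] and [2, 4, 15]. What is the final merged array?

Merging process:

Compare 13 vs 2: take 2 from right. Merged: [2]
Compare 13 vs 4: take 4 from right. Merged: [2, 4]
Compare 13 vs 15: take 13 from left. Merged: [2, 4, 13]
Compare 14 vs 15: take 14 from left. Merged: [2, 4, 13, 14]
Compare 15 vs 15: take 15 from left. Merged: [2, 4, 13, 14, 15]
Append remaining from right: [15]. Merged: [2, 4, 13, 14, 15, 15]

Final merged array: [2, 4, 13, 14, 15, 15]
Total comparisons: 5

The merged array is [2, 4, 13, 14, 15, 15], requiring 5 comparisons. The merge step runs in O(n) time where n is the total number of elements.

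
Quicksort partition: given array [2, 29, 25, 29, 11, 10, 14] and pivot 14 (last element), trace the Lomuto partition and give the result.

Lomuto partition with pivot = 14:

Initial array: [2, 29, 25, 29, 11, 10, 14]

arr[0]=2 <= 14: swap with position 0, array becomes [2, 29, 25, 29, 11, 10, 14]
arr[1]=29 > 14: no swap
arr[2]=25 > 14: no swap
arr[3]=29 > 14: no swap
arr[4]=11 <= 14: swap with position 1, array becomes [2, 11, 25, 29, 29, 10, 14]
arr[5]=10 <= 14: swap with position 2, array becomes [2, 11, 10, 29, 29, 25, 14]

Place pivot at position 3: [2, 11, 10, 14, 29, 25, 29]
Pivot position: 3

After partitioning with pivot 14, the array becomes [2, 11, 10, 14, 29, 25, 29]. The pivot is placed at index 3. All elements to the left of the pivot are <= 14, and all elements to the right are > 14.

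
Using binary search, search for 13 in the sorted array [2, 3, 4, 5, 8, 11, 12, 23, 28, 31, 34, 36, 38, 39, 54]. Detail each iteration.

Binary search for 13 in [2, 3, 4, 5, 8, 11, 12, 23, 28, 31, 34, 36, 38, 39, 54]:

lo=0, hi=14, mid=7, arr[mid]=23 -> 23 > 13, search left half
lo=0, hi=6, mid=3, arr[mid]=5 -> 5 < 13, search right half
lo=4, hi=6, mid=5, arr[mid]=11 -> 11 < 13, search right half
lo=6, hi=6, mid=6, arr[mid]=12 -> 12 < 13, search right half
lo=7 > hi=6, target 13 not found

Binary search determines that 13 is not in the array after 4 comparisons. The search space was exhausted without finding the target.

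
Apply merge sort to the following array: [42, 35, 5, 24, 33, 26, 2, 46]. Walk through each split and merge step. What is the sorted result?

Merge sort trace:

Split: [42, 35, 5, 24, 33, 26, 2, 46] -> [42, 35, 5, 24] and [33, 26, 2, 46]
  Split: [42, 35, 5, 24] -> [42, 35] and [5, 24]
    Split: [42, 35] -> [42] and [35]
    Merge: [42] + [35] -> [35, 42]
    Split: [5, 24] -> [5] and [24]
    Merge: [5] + [24] -> [5, 24]
  Merge: [35, 42] + [5, 24] -> [5, 24, 35, 42]
  Split: [33, 26, 2, 46] -> [33, 26] and [2, 46]
    Split: [33, 26] -> [33] and [26]
    Merge: [33] + [26] -> [26, 33]
    Split: [2, 46] -> [2] and [46]
    Merge: [2] + [46] -> [2, 46]
  Merge: [26, 33] + [2, 46] -> [2, 26, 33, 46]
Merge: [5, 24, 35, 42] + [2, 26, 33, 46] -> [2, 5, 24, 26, 33, 35, 42, 46]

Final sorted array: [2, 5, 24, 26, 33, 35, 42, 46]

The merge sort proceeds by recursively splitting the array and merging sorted halves.
After all merges, the sorted array is [2, 5, 24, 26, 33, 35, 42, 46].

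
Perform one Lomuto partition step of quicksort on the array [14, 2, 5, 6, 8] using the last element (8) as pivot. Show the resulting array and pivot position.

Lomuto partition with pivot = 8:

Initial array: [14, 2, 5, 6, 8]

arr[0]=14 > 8: no swap
arr[1]=2 <= 8: swap with position 0, array becomes [2, 14, 5, 6, 8]
arr[2]=5 <= 8: swap with position 1, array becomes [2, 5, 14, 6, 8]
arr[3]=6 <= 8: swap with position 2, array becomes [2, 5, 6, 14, 8]

Place pivot at position 3: [2, 5, 6, 8, 14]
Pivot position: 3

After partitioning with pivot 8, the array becomes [2, 5, 6, 8, 14]. The pivot is placed at index 3. All elements to the left of the pivot are <= 8, and all elements to the right are > 8.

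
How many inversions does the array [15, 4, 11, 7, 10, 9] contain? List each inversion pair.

Finding inversions in [15, 4, 11, 7, 10, 9]:

(0, 1): arr[0]=15 > arr[1]=4
(0, 2): arr[0]=15 > arr[2]=11
(0, 3): arr[0]=15 > arr[3]=7
(0, 4): arr[0]=15 > arr[4]=10
(0, 5): arr[0]=15 > arr[5]=9
(2, 3): arr[2]=11 > arr[3]=7
(2, 4): arr[2]=11 > arr[4]=10
(2, 5): arr[2]=11 > arr[5]=9
(4, 5): arr[4]=10 > arr[5]=9

Total inversions: 9

The array has 9 inversion(s): (0,1), (0,2), (0,3), (0,4), (0,5), (2,3), (2,4), (2,5), (4,5). Each pair (i,j) satisfies i < j and arr[i] > arr[j].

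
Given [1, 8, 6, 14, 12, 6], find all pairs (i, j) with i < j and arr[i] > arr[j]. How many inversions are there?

Finding inversions in [1, 8, 6, 14, 12, 6]:

(1, 2): arr[1]=8 > arr[2]=6
(1, 5): arr[1]=8 > arr[5]=6
(3, 4): arr[3]=14 > arr[4]=12
(3, 5): arr[3]=14 > arr[5]=6
(4, 5): arr[4]=12 > arr[5]=6

Total inversions: 5

The array has 5 inversion(s): (1,2), (1,5), (3,4), (3,5), (4,5). Each pair (i,j) satisfies i < j and arr[i] > arr[j].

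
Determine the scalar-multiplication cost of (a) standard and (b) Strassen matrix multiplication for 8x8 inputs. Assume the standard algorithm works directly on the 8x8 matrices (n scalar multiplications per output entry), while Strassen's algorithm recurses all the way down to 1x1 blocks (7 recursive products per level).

Matrix multiplication for 8x8 matrices:

Standard algorithm: 8^3 = 512 multiplications
Strassen's algorithm: 7^(log2(8)) = 7^3 = 343 multiplications
Savings: 512 - 343 = 169 multiplications

Standard: 512 multiplications (8^3). Strassen: 343 multiplications (7^3). Strassen reduces 8 recursive multiplications to 7 at each level.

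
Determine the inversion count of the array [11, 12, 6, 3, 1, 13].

Finding inversions in [11, 12, 6, 3, 1, 13]:

(0, 2): arr[0]=11 > arr[2]=6
(0, 3): arr[0]=11 > arr[3]=3
(0, 4): arr[0]=11 > arr[4]=1
(1, 2): arr[1]=12 > arr[2]=6
(1, 3): arr[1]=12 > arr[3]=3
(1, 4): arr[1]=12 > arr[4]=1
(2, 3): arr[2]=6 > arr[3]=3
(2, 4): arr[2]=6 > arr[4]=1
(3, 4): arr[3]=3 > arr[4]=1

Total inversions: 9

The array has 9 inversion(s): (0,2), (0,3), (0,4), (1,2), (1,3), (1,4), (2,3), (2,4), (3,4). Each pair (i,j) satisfies i < j and arr[i] > arr[j].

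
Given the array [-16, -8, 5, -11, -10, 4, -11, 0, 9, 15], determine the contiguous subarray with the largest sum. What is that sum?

Using Kadane's algorithm on [-16, -8, 5, -11, -10, 4, -11, 0, 9, 15]:

Scanning through the array:
Position 1 (value -8): max_ending_here = -8, max_so_far = -8
Position 2 (value 5): max_ending_here = 5, max_so_far = 5
Position 3 (value -11): max_ending_here = -6, max_so_far = 5
Position 4 (value -10): max_ending_here = -10, max_so_far = 5
Position 5 (value 4): max_ending_here = 4, max_so_far = 5
Position 6 (value -11): max_ending_here = -7, max_so_far = 5
Position 7 (value 0): max_ending_here = 0, max_so_far = 5
Position 8 (value 9): max_ending_here = 9, max_so_far = 9
Position 9 (value 15): max_ending_here = 24, max_so_far = 24

Maximum subarray: [0, 9, 15]
Maximum sum: 24

The maximum subarray is [0, 9, 15] with sum 24. This subarray runs from index 7 to index 9.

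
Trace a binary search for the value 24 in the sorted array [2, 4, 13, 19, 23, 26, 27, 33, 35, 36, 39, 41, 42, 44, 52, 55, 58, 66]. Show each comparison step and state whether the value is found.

Binary search for 24 in [2, 4, 13, 19, 23, 26, 27, 33, 35, 36, 39, 41, 42, 44, 52, 55, 58, 66]:

lo=0, hi=17, mid=8, arr[mid]=35 -> 35 > 24, search left half
lo=0, hi=7, mid=3, arr[mid]=19 -> 19 < 24, search right half
lo=4, hi=7, mid=5, arr[mid]=26 -> 26 > 24, search left half
lo=4, hi=4, mid=4, arr[mid]=23 -> 23 < 24, search right half
lo=5 > hi=4, target 24 not found

Binary search determines that 24 is not in the array after 4 comparisons. The search space was exhausted without finding the target.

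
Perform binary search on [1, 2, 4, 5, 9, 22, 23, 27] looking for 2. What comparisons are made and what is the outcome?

Binary search for 2 in [1, 2, 4, 5, 9, 22, 23, 27]:

lo=0, hi=7, mid=3, arr[mid]=5 -> 5 > 2, search left half
lo=0, hi=2, mid=1, arr[mid]=2 -> Found target at index 1!

Binary search finds 2 at index 1 after 2 comparisons. The search repeatedly halves the search space by comparing with the middle element.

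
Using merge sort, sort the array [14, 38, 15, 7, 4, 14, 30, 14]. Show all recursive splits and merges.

Merge sort trace:

Split: [14, 38, 15, 7, 4, 14, 30, 14] -> [14, 38, 15, 7] and [4, 14, 30, 14]
  Split: [14, 38, 15, 7] -> [14, 38] and [15, 7]
    Split: [14, 38] -> [14] and [38]
    Merge: [14] + [38] -> [14, 38]
    Split: [15, 7] -> [15] and [7]
    Merge: [15] + [7] -> [7, 15]
  Merge: [14, 38] + [7, 15] -> [7, 14, 15, 38]
  Split: [4, 14, 30, 14] -> [4, 14] and [30, 14]
    Split: [4, 14] -> [4] and [14]
    Merge: [4] + [14] -> [4, 14]
    Split: [30, 14] -> [30] and [14]
    Merge: [30] + [14] -> [14, 30]
  Merge: [4, 14] + [14, 30] -> [4, 14, 14, 30]
Merge: [7, 14, 15, 38] + [4, 14, 14, 30] -> [4, 7, 14, 14, 14, 15, 30, 38]

Final sorted array: [4, 7, 14, 14, 14, 15, 30, 38]

The merge sort proceeds by recursively splitting the array and merging sorted halves.
After all merges, the sorted array is [4, 7, 14, 14, 14, 15, 30, 38].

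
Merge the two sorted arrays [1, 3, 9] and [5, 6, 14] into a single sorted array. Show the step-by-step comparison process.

Merging process:

Compare 1 vs 5: take 1 from left. Merged: [1]
Compare 3 vs 5: take 3 from left. Merged: [1, 3]
Compare 9 vs 5: take 5 from right. Merged: [1, 3, 5]
Compare 9 vs 6: take 6 from right. Merged: [1, 3, 5, 6]
Compare 9 vs 14: take 9 from left. Merged: [1, 3, 5, 6, 9]
Append remaining from right: [14]. Merged: [1, 3, 5, 6, 9, 14]

Final merged array: [1, 3, 5, 6, 9, 14]
Total comparisons: 5

The merged array is [1, 3, 5, 6, 9, 14], requiring 5 comparisons. The merge step runs in O(n) time where n is the total number of elements.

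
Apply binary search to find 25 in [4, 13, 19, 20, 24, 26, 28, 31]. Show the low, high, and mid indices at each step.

Binary search for 25 in [4, 13, 19, 20, 24, 26, 28, 31]:

lo=0, hi=7, mid=3, arr[mid]=20 -> 20 < 25, search right half
lo=4, hi=7, mid=5, arr[mid]=26 -> 26 > 25, search left half
lo=4, hi=4, mid=4, arr[mid]=24 -> 24 < 25, search right half
lo=5 > hi=4, target 25 not found

Binary search determines that 25 is not in the array after 3 comparisons. The search space was exhausted without finding the target.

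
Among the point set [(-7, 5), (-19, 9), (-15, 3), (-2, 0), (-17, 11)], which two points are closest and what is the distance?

Computing all pairwise distances among 5 points:

d((-7, 5), (-19, 9)) = 12.6491
d((-7, 5), (-15, 3)) = 8.2462
d((-7, 5), (-2, 0)) = 7.0711
d((-7, 5), (-17, 11)) = 11.6619
d((-19, 9), (-15, 3)) = 7.2111
d((-19, 9), (-2, 0)) = 19.2354
d((-19, 9), (-17, 11)) = 2.8284 <-- minimum
d((-15, 3), (-2, 0)) = 13.3417
d((-15, 3), (-17, 11)) = 8.2462
d((-2, 0), (-17, 11)) = 18.6011

Closest pair: (-19, 9) and (-17, 11) with distance 2.8284

The closest pair is (-19, 9) and (-17, 11) with Euclidean distance 2.8284. For 5 points, brute-force pairwise comparison is shown above. For large n, the divide-and-conquer algorithm (sort by x, recurse on halves, check the dividing strip) achieves O(n log n).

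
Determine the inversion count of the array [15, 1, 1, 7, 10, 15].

Finding inversions in [15, 1, 1, 7, 10, 15]:

(0, 1): arr[0]=15 > arr[1]=1
(0, 2): arr[0]=15 > arr[2]=1
(0, 3): arr[0]=15 > arr[3]=7
(0, 4): arr[0]=15 > arr[4]=10

Total inversions: 4

The array has 4 inversion(s): (0,1), (0,2), (0,3), (0,4). Each pair (i,j) satisfies i < j and arr[i] > arr[j].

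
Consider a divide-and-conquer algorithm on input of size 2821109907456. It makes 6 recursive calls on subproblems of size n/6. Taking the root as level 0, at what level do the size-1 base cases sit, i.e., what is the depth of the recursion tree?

For divide and conquer with division factor 6:

Problem sizes at each level:
Level 0: 2821109907456
Level 1: 470184984576
Level 2: 78364164096
Level 3: 13060694016
Level 4: 2176782336
Level 5: 362797056
Level 6: 60466176
Level 7: 10077696
Level 8: 1679616
Level 9: 279936
Level 10: 46656
Level 11: 7776
Level 12: 1296
Level 13: 216
Level 14: 36
Level 15: 6
Level 16: 1

The root is level 0 and the size-1 base case is level 16 (the tree spans levels 0 through 16, i.e. 17 levels counting the root), so the depth is the number of divisions: log_6(2821109907456) = 16

The recursion tree depth is log_6(2821109907456) = 16. At each level, the problem size is divided by 6, so it takes 16 divisions to reduce to a base case of size 1. The algorithm makes 6 recursive calls at each level.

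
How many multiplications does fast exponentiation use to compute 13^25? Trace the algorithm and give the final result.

Computing 13^25 by squaring (build up from 13^1; each line after the first costs one multiplication):

13^1 = 13
13^2 = (13^1)^2 = 13^2 = 169
13^3 = 13 * 13^2 = 13 * 169 = 2197
13^6 = (13^3)^2 = 2197^2 = 4826809
13^12 = (13^6)^2 = 4826809^2 = 23298085122481
13^24 = (13^12)^2 = 23298085122481^2 = 542800770374370512771595361
13^25 = 13 * 13^24 = 13 * 542800770374370512771595361 = 7056410014866816666030739693

Result: 7056410014866816666030739693
Multiplications needed: 6 (6 lines after 13^1)

13^25 = 7056410014866816666030739693. Using exponentiation by squaring, this requires 6 multiplications. The key idea: if the exponent is even, square the half-power; if odd, multiply by the base once.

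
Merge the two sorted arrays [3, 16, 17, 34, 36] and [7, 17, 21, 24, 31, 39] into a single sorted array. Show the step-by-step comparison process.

Merging process:

Compare 3 vs 7: take 3 from left. Merged: [3]
Compare 16 vs 7: take 7 from right. Merged: [3, 7]
Compare 16 vs 17: take 16 from left. Merged: [3, 7, 16]
Compare 17 vs 17: take 17 from left. Merged: [3, 7, 16, 17]
Compare 34 vs 17: take 17 from right. Merged: [3, 7, 16, 17, 17]
Compare 34 vs 21: take 21 from right. Merged: [3, 7, 16, 17, 17, 21]
Compare 34 vs 24: take 24 from right. Merged: [3, 7, 16, 17, 17, 21, 24]
Compare 34 vs 31: take 31 from right. Merged: [3, 7, 16, 17, 17, 21, 24, 31]
Compare 34 vs 39: take 34 from left. Merged: [3, 7, 16, 17, 17, 21, 24, 31, 34]
Compare 36 vs 39: take 36 from left. Merged: [3, 7, 16, 17, 17, 21, 24, 31, 34, 36]
Append remaining from right: [39]. Merged: [3, 7, 16, 17, 17, 21, 24, 31, 34, 36, 39]

Final merged array: [3, 7, 16, 17, 17, 21, 24, 31, 34, 36, 39]
Total comparisons: 10

The merged array is [3, 7, 16, 17, 17, 21, 24, 31, 34, 36, 39], requiring 10 comparisons. The merge step runs in O(n) time where n is the total number of elements.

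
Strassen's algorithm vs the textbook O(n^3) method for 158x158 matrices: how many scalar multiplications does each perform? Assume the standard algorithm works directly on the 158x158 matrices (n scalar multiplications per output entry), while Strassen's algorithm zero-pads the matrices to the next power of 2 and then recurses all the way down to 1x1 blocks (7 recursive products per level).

Matrix multiplication for 158x158 matrices:

Strassen's algorithm requires power-of-2 dimensions. Pad 158x158 to 256x256 (next power of 2).

Standard algorithm: 158^3 = 3944312 multiplications
Strassen's algorithm: 7^(log2(256)) = 7^8 = 5764801 multiplications
Difference: 3944312 - 5764801 = -1820489 (Strassen uses MORE here due to padding overhead — for small or just-over-power-of-2 n, padding can outweigh the per-level savings)

Standard: 3944312 multiplications (158^3). Strassen: 5764801 multiplications (7^8, after padding to 256x256). Strassen reduces 8 recursive multiplications to 7 at each level.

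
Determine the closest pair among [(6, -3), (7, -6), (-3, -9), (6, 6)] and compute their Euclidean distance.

Computing all pairwise distances among 4 points:

d((6, -3), (7, -6)) = 3.1623 <-- minimum
d((6, -3), (-3, -9)) = 10.8167
d((6, -3), (6, 6)) = 9.0
d((7, -6), (-3, -9)) = 10.4403
d((7, -6), (6, 6)) = 12.0416
d((-3, -9), (6, 6)) = 17.4929

Closest pair: (6, -3) and (7, -6) with distance 3.1623

The closest pair is (6, -3) and (7, -6) with Euclidean distance 3.1623. For 4 points, brute-force pairwise comparison is shown above. For large n, the divide-and-conquer algorithm (sort by x, recurse on halves, check the dividing strip) achieves O(n log n).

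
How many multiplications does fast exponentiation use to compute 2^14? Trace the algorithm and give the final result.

Computing 2^14 by squaring (build up from 2^1; each line after the first costs one multiplication):

2^1 = 2
2^2 = (2^1)^2 = 2^2 = 4
2^3 = 2 * 2^2 = 2 * 4 = 8
2^6 = (2^3)^2 = 8^2 = 64
2^7 = 2 * 2^6 = 2 * 64 = 128
2^14 = (2^7)^2 = 128^2 = 16384

Result: 16384
Multiplications needed: 5 (5 lines after 2^1)

2^14 = 16384. Using exponentiation by squaring, this requires 5 multiplications. The key idea: if the exponent is even, square the half-power; if odd, multiply by the base once.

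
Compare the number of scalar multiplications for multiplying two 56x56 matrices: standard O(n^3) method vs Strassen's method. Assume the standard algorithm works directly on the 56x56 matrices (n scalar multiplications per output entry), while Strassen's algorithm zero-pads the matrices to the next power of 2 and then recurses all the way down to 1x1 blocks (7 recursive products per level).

Matrix multiplication for 56x56 matrices:

Strassen's algorithm requires power-of-2 dimensions. Pad 56x56 to 64x64 (next power of 2).

Standard algorithm: 56^3 = 175616 multiplications
Strassen's algorithm: 7^(log2(64)) = 7^6 = 117649 multiplications
Savings: 175616 - 117649 = 57967 multiplications

Standard: 175616 multiplications (56^3). Strassen: 117649 multiplications (7^6, after padding to 64x64). Strassen reduces 8 recursive multiplications to 7 at each level.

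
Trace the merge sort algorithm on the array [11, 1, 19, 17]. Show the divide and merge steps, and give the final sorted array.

Merge sort trace:

Split: [11, 1, 19, 17] -> [11, 1] and [19, 17]
  Split: [11, 1] -> [11] and [1]
  Merge: [11] + [1] -> [1, 11]
  Split: [19, 17] -> [19] and [17]
  Merge: [19] + [17] -> [17, 19]
Merge: [1, 11] + [17, 19] -> [1, 11, 17, 19]

Final sorted array: [1, 11, 17, 19]

The merge sort proceeds by recursively splitting the array and merging sorted halves.
After all merges, the sorted array is [1, 11, 17, 19].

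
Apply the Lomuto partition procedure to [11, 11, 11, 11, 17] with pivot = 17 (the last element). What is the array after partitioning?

Lomuto partition with pivot = 17:

Initial array: [11, 11, 11, 11, 17]

arr[0]=11 <= 17: swap with position 0, array becomes [11, 11, 11, 11, 17]
arr[1]=11 <= 17: swap with position 1, array becomes [11, 11, 11, 11, 17]
arr[2]=11 <= 17: swap with position 2, array becomes [11, 11, 11, 11, 17]
arr[3]=11 <= 17: swap with position 3, array becomes [11, 11, 11, 11, 17]

Place pivot at position 4: [11, 11, 11, 11, 17]
Pivot position: 4

After partitioning with pivot 17, the array becomes [11, 11, 11, 11, 17]. The pivot is placed at index 4. All elements to the left of the pivot are <= 17, and all elements to the right are > 17.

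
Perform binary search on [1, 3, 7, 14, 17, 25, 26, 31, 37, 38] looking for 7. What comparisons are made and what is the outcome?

Binary search for 7 in [1, 3, 7, 14, 17, 25, 26, 31, 37, 38]:

lo=0, hi=9, mid=4, arr[mid]=17 -> 17 > 7, search left half
lo=0, hi=3, mid=1, arr[mid]=3 -> 3 < 7, search right half
lo=2, hi=3, mid=2, arr[mid]=7 -> Found target at index 2!

Binary search finds 7 at index 2 after 3 comparisons. The search repeatedly halves the search space by comparing with the middle element.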